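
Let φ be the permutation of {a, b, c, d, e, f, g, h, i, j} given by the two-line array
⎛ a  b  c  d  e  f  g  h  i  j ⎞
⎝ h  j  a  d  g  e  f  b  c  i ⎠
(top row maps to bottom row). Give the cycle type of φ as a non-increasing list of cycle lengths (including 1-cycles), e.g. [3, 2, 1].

[6, 3, 1]

The disjoint cycles are (a, h, b, j, i, c)(d)(e, g, f), with lengths 6, 3, 1 in non-increasing order.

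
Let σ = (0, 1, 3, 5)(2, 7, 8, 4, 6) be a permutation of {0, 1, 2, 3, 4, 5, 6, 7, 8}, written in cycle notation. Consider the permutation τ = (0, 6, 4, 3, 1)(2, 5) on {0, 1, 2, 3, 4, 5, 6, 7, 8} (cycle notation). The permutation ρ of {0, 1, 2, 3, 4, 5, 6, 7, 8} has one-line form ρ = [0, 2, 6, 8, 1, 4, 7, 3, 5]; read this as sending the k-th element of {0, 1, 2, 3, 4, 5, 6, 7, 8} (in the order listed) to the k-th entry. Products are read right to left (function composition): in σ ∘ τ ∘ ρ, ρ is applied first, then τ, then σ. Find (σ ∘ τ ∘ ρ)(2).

Apply the permutations in order: ρ(2) = 6, then τ(6) = 4, then σ(4) = 6. So (σ ∘ τ ∘ ρ)(2) = 6.

6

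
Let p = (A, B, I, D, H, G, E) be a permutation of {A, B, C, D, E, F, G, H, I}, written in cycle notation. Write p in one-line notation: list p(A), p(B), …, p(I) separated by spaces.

Image by image: A→B, B→I, C→C, D→H, E→A, F→F, G→E, H→G, I→D.
Listing these in domain order gives B I C H A F E G D.

B I C H A F E G D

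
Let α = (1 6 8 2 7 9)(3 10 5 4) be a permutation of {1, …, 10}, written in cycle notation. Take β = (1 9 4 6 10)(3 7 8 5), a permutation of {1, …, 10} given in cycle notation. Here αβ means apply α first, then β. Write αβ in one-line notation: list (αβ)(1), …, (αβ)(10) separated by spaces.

10 8 1 7 6 5 4 2 9 3

For each element, apply α then β: 1 → 6 → 10; 2 → 7 → 8; 3 → 10 → 1; 4 → 3 → 7; 5 → 4 → 6; 6 → 8 → 5; 7 → 9 → 4; 8 → 2 → 2; 9 → 1 → 9; 10 → 5 → 3.
So αβ in one-line form is 10 8 1 7 6 5 4 2 9 3.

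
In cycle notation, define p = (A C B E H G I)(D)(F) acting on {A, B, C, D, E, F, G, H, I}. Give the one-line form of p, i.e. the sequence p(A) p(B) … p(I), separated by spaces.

Reading each image from the cycles: A↦C, B↦E, C↦B, D↦D, E↦H, F↦F, G↦I, H↦G, I↦A.
Listing these in domain order gives C E B D H F I G A.

C E B D H F I G A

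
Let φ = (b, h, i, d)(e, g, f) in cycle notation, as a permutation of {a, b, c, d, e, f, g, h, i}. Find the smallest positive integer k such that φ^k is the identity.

The cycle type of φ is (4, 3, 1, 1).
Since disjoint cycles commute, ord(φ) = lcm(4, 3) = 12.

12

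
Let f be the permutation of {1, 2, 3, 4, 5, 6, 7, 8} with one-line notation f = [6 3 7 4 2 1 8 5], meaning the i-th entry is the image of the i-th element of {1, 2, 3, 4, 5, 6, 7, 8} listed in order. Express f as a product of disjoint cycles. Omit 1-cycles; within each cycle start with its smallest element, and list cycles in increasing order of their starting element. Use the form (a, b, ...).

From 1: 1 → 6 → 1, closing the cycle (1, 6).
Repeating from the next unused element and collecting all non-trivial cycles gives (1, 6)(2, 3, 7, 8, 5).

(1, 6)(2, 3, 7, 8, 5)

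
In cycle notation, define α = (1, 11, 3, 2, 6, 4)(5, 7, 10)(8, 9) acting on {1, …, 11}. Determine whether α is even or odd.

even

The cycle lengths are 6, 3, 2.
A cycle is odd iff its length is even; α has 2 even-length cycles, so sgn(α) = (−1)^2 and α is even.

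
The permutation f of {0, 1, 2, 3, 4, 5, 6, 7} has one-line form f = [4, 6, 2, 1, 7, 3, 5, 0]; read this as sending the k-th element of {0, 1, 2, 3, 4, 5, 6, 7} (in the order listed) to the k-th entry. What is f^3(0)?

Tracing 0 → 4 → … returns to 0 after 3 steps, so 0 lies in a 3-cycle (0 4 7).
Since the cycle has length 3, f^3 acts on it the same as f^0 (3 mod 3 = 0).
So f^3(0) = 0.

0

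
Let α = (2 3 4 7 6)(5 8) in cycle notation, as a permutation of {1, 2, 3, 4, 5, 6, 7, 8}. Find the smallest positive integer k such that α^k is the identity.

The disjoint cycles have lengths 5, 2, 1.
The order of α is the least common multiple of its cycle lengths: lcm(5, 2) = 10.

10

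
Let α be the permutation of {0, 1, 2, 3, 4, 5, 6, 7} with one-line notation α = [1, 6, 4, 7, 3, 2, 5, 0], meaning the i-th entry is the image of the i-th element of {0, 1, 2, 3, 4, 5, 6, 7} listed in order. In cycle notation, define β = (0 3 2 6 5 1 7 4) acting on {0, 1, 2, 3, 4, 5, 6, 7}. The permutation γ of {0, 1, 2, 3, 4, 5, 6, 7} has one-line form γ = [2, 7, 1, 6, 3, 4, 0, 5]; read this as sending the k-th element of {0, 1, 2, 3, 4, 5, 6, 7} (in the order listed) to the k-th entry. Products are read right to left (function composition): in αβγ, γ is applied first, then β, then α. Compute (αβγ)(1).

3

Apply the permutations in order: γ(1) = 7, then β(7) = 4, then α(4) = 3. So (αβγ)(1) = 3.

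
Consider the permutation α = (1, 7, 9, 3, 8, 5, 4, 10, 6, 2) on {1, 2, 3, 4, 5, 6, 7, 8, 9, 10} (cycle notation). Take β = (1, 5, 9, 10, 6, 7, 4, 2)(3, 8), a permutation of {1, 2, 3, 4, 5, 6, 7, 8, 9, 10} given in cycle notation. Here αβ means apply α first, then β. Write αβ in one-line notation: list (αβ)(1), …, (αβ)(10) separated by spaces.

Chase each element through α then β: 1 → 7 → 4; 2 → 1 → 5; 3 → 8 → 3; 4 → 10 → 6; 5 → 4 → 2; 6 → 2 → 1; 7 → 9 → 10; 8 → 5 → 9; 9 → 3 → 8; 10 → 6 → 7.
So αβ in one-line form is 4 5 3 6 2 1 10 9 8 7.

4 5 3 6 2 1 10 9 8 7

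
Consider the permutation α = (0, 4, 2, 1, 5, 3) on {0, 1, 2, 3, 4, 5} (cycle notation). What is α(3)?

0

Within (0, 4, 2, 1, 5, 3), 3 ↦ 0.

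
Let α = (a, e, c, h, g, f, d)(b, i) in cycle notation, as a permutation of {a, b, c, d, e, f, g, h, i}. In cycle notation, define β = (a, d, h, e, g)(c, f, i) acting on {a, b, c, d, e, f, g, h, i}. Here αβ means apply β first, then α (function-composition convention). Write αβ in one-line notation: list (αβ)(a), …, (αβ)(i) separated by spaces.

a i d g f b e c h

(αβ)(x) = α(β(x)). Computing each image: α(β(a)) = α(d) = a, α(β(b)) = α(b) = i, α(β(c)) = α(f) = d, α(β(d)) = α(h) = g, α(β(e)) = α(g) = f, α(β(f)) = α(i) = b, α(β(g)) = α(a) = e, α(β(h)) = α(e) = c, α(β(i)) = α(c) = h.
Hence αβ = [a i d g f b e c h].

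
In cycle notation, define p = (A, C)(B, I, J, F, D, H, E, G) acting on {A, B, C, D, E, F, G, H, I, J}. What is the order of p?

The cycle type of p is (8, 2).
The order is lcm(8, 2) = 8.

8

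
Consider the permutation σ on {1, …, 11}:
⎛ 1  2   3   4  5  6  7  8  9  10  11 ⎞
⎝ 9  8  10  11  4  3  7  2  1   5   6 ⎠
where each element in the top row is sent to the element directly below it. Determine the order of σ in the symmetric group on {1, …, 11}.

Writing σ as disjoint cycles, the cycle lengths are 6, 2, 2, 1.
Since disjoint cycles commute, ord(σ) = lcm(6, 2, 2) = 6.

6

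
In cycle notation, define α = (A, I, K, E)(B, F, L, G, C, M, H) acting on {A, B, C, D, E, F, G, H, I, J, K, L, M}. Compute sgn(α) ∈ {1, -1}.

-1

The cycle lengths are 7, 4, 1, 1.
A cycle of length ℓ contributes ℓ−1 transpositions, so α is a product of 6 + 3 = 9 transpositions — odd.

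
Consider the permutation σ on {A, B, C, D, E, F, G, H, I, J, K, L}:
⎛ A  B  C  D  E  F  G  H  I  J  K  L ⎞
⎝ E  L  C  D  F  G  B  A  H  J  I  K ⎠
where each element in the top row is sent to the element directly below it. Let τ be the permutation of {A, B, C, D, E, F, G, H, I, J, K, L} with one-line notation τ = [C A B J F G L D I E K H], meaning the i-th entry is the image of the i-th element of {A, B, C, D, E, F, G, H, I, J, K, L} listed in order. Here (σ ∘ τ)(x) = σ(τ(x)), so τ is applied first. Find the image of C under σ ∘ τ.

L

(σ ∘ τ)(C) = σ(τ(C)). τ(C) = B, then σ(B) = L. So (σ ∘ τ)(C) = L.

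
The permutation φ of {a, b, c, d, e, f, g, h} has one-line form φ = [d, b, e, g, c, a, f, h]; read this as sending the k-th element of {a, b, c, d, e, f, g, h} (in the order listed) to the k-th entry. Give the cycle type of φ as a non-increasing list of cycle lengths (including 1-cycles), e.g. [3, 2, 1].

[4, 2, 1, 1]

The disjoint cycles are (a d g f)(b)(c e)(h), with lengths 4, 2, 1, 1 in non-increasing order.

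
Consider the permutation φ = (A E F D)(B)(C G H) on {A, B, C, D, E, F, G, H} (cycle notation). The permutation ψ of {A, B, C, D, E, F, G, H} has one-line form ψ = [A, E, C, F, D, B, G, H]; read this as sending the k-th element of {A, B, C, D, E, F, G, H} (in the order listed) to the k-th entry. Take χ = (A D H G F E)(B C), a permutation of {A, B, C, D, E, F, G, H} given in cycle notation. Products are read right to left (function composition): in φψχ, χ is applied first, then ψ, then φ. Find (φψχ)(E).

(φψχ)(E) = φ(ψ(χ(E))). χ(E) = A, then ψ(A) = A, then φ(A) = E, so the result is E.

E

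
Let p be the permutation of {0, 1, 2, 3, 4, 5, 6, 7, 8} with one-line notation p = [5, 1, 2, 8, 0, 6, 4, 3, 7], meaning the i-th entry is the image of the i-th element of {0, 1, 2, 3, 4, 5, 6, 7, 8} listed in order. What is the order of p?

12

The disjoint-cycle form of p has cycle lengths 4, 3, 1, 1.
The order of p is the least common multiple of its cycle lengths: lcm(4, 3) = 12.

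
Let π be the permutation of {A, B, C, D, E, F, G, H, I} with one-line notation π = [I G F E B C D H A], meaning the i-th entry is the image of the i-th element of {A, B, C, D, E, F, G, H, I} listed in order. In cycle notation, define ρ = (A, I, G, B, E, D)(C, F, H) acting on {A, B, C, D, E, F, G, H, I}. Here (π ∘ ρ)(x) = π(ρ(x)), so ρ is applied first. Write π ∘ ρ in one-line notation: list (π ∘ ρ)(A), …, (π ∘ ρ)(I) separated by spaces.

(π ∘ ρ)(x) = π(ρ(x)). Computing each image: π(ρ(A)) = π(I) = A, π(ρ(B)) = π(E) = B, π(ρ(C)) = π(F) = C, π(ρ(D)) = π(A) = I, π(ρ(E)) = π(D) = E, π(ρ(F)) = π(H) = H, π(ρ(G)) = π(B) = G, π(ρ(H)) = π(C) = F, π(ρ(I)) = π(G) = D.
Hence π ∘ ρ = [A B C I E H G F D].

A B C I E H G F D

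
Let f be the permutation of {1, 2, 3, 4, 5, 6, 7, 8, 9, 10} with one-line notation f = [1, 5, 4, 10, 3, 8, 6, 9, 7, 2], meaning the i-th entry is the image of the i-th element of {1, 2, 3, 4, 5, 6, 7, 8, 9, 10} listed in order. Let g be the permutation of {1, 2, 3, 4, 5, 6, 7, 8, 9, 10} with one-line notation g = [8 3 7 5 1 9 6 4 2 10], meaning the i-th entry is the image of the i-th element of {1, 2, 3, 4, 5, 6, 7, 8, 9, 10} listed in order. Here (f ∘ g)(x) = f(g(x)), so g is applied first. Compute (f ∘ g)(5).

(f ∘ g)(5) = f(g(5)). g(5) = 1, then f(1) = 1. So (f ∘ g)(5) = 1.

1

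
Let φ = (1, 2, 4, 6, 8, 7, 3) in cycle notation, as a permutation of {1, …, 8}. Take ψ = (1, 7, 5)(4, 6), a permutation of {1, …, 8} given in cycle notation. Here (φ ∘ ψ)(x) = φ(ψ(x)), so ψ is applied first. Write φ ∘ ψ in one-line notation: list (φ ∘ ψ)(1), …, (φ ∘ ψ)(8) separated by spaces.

3 4 1 8 2 6 5 7

Chase each element through ψ then φ: 1 → 7 → 3; 2 → 2 → 4; 3 → 3 → 1; 4 → 6 → 8; 5 → 1 → 2; 6 → 4 → 6; 7 → 5 → 5; 8 → 8 → 7.
Collecting the images, φ ∘ ψ = [3 4 1 8 2 6 5 7].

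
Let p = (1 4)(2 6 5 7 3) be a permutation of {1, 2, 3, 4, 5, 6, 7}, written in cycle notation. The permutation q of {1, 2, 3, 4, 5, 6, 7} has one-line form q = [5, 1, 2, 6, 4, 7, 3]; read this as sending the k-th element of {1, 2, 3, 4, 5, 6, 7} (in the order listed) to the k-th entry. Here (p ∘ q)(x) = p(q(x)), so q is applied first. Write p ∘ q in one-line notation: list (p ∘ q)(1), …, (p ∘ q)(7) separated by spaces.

For each element, apply q then p: 1 → 5 → 7; 2 → 1 → 4; 3 → 2 → 6; 4 → 6 → 5; 5 → 4 → 1; 6 → 7 → 3; 7 → 3 → 2.
Collecting the images, p ∘ q = [7 4 6 5 1 3 2].

7 4 6 5 1 3 2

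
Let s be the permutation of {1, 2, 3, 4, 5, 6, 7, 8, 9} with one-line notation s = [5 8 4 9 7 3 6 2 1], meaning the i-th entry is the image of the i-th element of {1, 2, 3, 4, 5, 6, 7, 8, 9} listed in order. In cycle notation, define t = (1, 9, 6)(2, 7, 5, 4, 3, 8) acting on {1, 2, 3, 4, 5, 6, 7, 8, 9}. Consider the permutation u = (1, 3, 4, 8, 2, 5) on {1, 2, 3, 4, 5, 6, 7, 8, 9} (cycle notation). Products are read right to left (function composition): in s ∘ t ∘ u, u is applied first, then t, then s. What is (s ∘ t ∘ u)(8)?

6

Chase 8: u(8) = 2; t(2) = 7; s(7) = 6. Hence (s ∘ t ∘ u)(8) = 6.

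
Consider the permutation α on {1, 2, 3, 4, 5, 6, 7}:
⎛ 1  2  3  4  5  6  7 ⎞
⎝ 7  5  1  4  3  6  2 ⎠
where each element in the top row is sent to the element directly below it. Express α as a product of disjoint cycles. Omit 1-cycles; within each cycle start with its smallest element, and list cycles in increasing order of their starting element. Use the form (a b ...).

(1 7 2 5 3)

Start at 1 and follow images: 1 → 7 → 2 → 5 → 3 → 1, giving the cycle (1 7 2 5 3).
Repeating from the next unused element and collecting all non-trivial cycles gives (1 7 2 5 3).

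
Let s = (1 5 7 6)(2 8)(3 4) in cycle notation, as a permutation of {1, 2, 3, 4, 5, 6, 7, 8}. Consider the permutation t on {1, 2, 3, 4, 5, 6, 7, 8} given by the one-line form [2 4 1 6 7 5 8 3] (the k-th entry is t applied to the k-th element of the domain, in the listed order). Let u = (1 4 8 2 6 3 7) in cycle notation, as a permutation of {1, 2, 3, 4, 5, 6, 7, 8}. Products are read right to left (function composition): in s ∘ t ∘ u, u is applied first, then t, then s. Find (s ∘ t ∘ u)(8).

3

(s ∘ t ∘ u)(8) = s(t(u(8))). u(8) = 2, then t(2) = 4, then s(4) = 3, so the result is 3.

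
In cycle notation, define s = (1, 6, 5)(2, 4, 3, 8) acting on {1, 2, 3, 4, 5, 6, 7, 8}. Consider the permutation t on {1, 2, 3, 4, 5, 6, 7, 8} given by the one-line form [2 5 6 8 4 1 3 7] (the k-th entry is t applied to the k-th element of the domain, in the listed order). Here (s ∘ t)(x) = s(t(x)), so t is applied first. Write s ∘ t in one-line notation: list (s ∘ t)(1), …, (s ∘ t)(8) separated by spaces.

Chase each element through t then s: 1 → 2 → 4; 2 → 5 → 1; 3 → 6 → 5; 4 → 8 → 2; 5 → 4 → 3; 6 → 1 → 6; 7 → 3 → 8; 8 → 7 → 7.
So s ∘ t in one-line form is 4 1 5 2 3 6 8 7.

4 1 5 2 3 6 8 7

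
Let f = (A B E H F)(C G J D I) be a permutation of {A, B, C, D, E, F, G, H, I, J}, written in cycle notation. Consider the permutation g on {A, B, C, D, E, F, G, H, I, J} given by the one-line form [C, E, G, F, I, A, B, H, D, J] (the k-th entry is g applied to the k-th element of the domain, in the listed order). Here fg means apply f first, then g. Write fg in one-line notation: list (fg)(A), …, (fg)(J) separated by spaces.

(fg)(x) = g(f(x)). Computing each image: g(f(A)) = g(B) = E, g(f(B)) = g(E) = I, g(f(C)) = g(G) = B, g(f(D)) = g(I) = D, g(f(E)) = g(H) = H, g(f(F)) = g(A) = C, g(f(G)) = g(J) = J, g(f(H)) = g(F) = A, g(f(I)) = g(C) = G, g(f(J)) = g(D) = F.
Hence fg = [E I B D H C J A G F].

E I B D H C J A G F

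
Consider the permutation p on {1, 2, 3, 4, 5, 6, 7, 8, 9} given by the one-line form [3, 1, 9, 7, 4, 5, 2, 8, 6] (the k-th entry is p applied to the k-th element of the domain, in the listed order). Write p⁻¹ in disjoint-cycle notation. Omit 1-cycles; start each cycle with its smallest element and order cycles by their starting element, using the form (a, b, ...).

(1, 2, 7, 4, 5, 6, 9, 3)

First write p in disjoint cycles: (1, 3, 9, 6, 5, 4, 7, 2).
Reversing each cycle (and rotating so the smallest element leads) gives p⁻¹ = (1, 2, 7, 4, 5, 6, 9, 3).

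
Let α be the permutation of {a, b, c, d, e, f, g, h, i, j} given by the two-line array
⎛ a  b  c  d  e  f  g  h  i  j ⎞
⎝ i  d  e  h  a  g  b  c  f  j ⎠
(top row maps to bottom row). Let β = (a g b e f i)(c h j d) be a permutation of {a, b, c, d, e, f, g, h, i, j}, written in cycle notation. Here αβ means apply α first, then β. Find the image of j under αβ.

d

(αβ)(j) = β(α(j)). α(j) = j, then β(j) = d. So (αβ)(j) = d.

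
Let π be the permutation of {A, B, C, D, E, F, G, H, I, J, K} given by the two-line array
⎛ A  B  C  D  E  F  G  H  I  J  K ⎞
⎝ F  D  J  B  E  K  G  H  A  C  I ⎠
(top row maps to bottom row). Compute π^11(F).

A

Tracing F → K → … returns to F after 4 steps, so F lies in a 4-cycle (A F K I).
Powers repeat with period 4 on this cycle, and 11 mod 4 = 3, so π^11(F) = π^3(F).
Advancing 3 steps from F: F → K → I → A.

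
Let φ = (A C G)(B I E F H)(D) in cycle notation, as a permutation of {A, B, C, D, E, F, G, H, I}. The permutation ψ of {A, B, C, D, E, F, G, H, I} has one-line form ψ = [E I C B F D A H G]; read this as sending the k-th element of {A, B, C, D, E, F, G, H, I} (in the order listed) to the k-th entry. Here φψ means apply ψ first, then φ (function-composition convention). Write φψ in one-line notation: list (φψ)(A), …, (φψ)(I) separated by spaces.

(φψ)(x) = φ(ψ(x)). Computing each image: φ(ψ(A)) = φ(E) = F, φ(ψ(B)) = φ(I) = E, φ(ψ(C)) = φ(C) = G, φ(ψ(D)) = φ(B) = I, φ(ψ(E)) = φ(F) = H, φ(ψ(F)) = φ(D) = D, φ(ψ(G)) = φ(A) = C, φ(ψ(H)) = φ(H) = B, φ(ψ(I)) = φ(G) = A.
Hence φψ = [F E G I H D C B A].

F E G I H D C B A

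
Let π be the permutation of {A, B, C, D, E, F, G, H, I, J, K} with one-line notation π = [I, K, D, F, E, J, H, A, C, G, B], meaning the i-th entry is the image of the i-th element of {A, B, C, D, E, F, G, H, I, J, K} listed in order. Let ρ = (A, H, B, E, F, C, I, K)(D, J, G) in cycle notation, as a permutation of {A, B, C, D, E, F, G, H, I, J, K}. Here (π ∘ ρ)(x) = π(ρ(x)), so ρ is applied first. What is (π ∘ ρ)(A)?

ρ(A) = H, then π(H) = A; composing gives (π ∘ ρ)(A) = A.

A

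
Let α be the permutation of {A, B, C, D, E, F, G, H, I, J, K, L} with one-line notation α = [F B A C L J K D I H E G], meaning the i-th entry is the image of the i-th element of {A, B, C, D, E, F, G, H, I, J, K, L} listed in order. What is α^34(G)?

Tracing G → K → … returns to G after 4 steps, so G lies in a 4-cycle (E L G K).
Powers repeat with period 4 on this cycle, and 34 mod 4 = 2, so α^34(G) = α^2(G).
Advancing 2 steps from G: G → K → E.

E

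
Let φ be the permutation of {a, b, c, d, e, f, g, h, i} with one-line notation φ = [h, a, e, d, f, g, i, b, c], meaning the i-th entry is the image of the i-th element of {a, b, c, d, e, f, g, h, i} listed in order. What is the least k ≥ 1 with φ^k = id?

The disjoint-cycle form of φ has cycle lengths 5, 3, 1.
The order is lcm(5, 3) = 15.

15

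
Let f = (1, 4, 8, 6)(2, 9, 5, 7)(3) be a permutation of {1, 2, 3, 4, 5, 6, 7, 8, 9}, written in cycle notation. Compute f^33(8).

6

8 lies in the 4-cycle (1, 4, 8, 6).
Powers repeat with period 4 on this cycle, and 33 mod 4 = 1, so f^33(8) = f^1(8).
Advancing 1 step from 8: 8 → 6.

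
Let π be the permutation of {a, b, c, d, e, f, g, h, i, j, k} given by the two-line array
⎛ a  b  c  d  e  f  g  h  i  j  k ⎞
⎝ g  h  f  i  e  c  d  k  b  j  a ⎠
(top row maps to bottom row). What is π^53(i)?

Tracing i → b → … returns to i after 7 steps, so i lies in a 7-cycle (a g d i b h k).
Since the cycle has length 7, π^53 acts on it the same as π^4 (53 mod 7 = 4).
Stepping 4 places around the cycle: i → b → h → k → a.

a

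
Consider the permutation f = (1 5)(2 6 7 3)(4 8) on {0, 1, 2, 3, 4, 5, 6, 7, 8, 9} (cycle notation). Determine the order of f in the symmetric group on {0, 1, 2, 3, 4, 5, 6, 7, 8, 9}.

4

The disjoint cycles have lengths 4, 2, 2, 1, 1.
Since disjoint cycles commute, ord(f) = lcm(4, 2, 2) = 4.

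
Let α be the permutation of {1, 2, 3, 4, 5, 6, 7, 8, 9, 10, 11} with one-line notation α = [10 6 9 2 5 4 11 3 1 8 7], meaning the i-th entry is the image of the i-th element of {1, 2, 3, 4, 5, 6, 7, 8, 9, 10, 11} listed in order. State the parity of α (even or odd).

odd

In disjoint-cycle form the cycle lengths are 5, 3, 2, 1.
A cycle is odd iff its length is even; α has 1 even-length cycle, so sgn(α) = (−1)^1 and α is odd.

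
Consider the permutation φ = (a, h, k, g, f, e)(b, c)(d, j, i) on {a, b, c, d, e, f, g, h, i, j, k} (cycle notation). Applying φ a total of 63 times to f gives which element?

h

f lies in the 6-cycle (a, h, k, g, f, e).
Since the cycle has length 6, φ^63 acts on it the same as φ^3 (63 mod 6 = 3).
Advancing 3 steps from f: f → e → a → h.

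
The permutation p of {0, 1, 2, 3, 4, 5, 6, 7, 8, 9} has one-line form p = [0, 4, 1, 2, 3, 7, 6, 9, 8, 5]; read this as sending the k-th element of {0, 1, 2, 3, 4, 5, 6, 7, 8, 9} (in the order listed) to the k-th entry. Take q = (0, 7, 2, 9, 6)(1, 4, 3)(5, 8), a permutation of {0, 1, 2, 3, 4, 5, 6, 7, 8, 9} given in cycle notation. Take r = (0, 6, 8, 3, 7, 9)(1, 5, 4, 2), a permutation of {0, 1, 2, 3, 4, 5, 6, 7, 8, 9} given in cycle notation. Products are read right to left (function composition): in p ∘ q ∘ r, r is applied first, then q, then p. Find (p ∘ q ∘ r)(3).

(p ∘ q ∘ r)(3) = p(q(r(3))). r(3) = 7, then q(7) = 2, then p(2) = 1, so the result is 1.

1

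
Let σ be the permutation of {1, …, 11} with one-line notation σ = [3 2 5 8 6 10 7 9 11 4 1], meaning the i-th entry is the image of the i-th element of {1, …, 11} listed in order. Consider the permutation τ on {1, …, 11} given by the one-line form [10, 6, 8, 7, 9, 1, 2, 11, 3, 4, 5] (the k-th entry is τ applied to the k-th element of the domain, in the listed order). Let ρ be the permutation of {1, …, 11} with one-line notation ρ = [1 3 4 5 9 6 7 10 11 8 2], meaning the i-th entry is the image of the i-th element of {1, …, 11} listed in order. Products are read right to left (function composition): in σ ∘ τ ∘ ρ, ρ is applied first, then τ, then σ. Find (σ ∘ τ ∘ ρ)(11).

10

Apply the permutations in order: ρ(11) = 2, then τ(2) = 6, then σ(6) = 10. So (σ ∘ τ ∘ ρ)(11) = 10.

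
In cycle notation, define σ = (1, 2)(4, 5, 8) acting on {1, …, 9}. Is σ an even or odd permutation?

odd

The cycle lengths are 3, 2, 1, 1, 1, 1.
A cycle is odd iff its length is even; σ has 1 even-length cycle, so sgn(σ) = (−1)^1 and σ is odd.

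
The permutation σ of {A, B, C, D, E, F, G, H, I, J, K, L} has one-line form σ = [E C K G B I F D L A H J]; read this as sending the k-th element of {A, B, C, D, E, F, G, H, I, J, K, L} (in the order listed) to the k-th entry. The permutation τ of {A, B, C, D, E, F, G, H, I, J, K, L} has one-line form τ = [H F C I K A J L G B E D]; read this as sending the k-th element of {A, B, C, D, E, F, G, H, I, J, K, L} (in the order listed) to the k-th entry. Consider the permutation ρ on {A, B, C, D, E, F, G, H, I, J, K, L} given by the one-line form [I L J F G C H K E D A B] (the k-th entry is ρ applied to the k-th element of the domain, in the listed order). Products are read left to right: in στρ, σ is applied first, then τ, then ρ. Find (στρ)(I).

Chase I: σ(I) = L; τ(L) = D; ρ(D) = F. Hence (στρ)(I) = F.

F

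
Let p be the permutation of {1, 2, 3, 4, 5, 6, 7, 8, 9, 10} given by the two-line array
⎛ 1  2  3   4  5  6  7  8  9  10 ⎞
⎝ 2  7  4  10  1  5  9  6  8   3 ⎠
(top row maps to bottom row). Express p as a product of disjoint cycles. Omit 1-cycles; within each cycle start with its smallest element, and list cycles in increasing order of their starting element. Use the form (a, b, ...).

Start at 1 and follow images: 1 → 2 → 7 → 9 → 8 → 6 → 5 → 1, giving the cycle (1, 2, 7, 9, 8, 6, 5).
Repeating from the next unused element and collecting all non-trivial cycles gives (1, 2, 7, 9, 8, 6, 5)(3, 4, 10).

(1, 2, 7, 9, 8, 6, 5)(3, 4, 10)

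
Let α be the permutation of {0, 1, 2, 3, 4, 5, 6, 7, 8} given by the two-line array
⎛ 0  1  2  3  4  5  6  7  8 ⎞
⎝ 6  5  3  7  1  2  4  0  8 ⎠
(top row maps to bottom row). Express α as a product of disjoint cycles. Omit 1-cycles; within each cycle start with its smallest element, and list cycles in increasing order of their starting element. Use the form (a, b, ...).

(0, 6, 4, 1, 5, 2, 3, 7)

From 0: 0 → 6 → 4 → 1 → 5 → 2 → 3 → 7 → 0, closing the cycle (0, 6, 4, 1, 5, 2, 3, 7).
Repeating from the next unused element and collecting all non-trivial cycles gives (0, 6, 4, 1, 5, 2, 3, 7).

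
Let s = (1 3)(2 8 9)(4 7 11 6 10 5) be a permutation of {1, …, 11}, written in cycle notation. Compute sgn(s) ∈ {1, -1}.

1

The cycle lengths are 6, 3, 2.
A cycle of length ℓ contributes ℓ−1 transpositions, so s is a product of 5 + 2 + 1 = 8 transpositions — even.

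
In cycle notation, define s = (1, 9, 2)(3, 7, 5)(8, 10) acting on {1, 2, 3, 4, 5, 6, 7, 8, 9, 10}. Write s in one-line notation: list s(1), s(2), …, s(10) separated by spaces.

9 1 7 4 3 6 5 10 2 8

Image by image: 1↦9, 2↦1, 3↦7, 4↦4, 5↦3, 6↦6, 7↦5, 8↦10, 9↦2, 10↦8.
Listing these in domain order gives 9 1 7 4 3 6 5 10 2 8.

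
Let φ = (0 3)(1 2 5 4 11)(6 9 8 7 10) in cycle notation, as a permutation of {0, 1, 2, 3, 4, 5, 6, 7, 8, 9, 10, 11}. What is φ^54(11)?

11 lies in the 5-cycle (1 2 5 4 11).
On a 5-cycle, φ^5 is the identity, so φ^54 = φ^4 there (54 ≡ 4 mod 5).
Advancing 4 steps from 11: 11 → 1 → 2 → 5 → 4.

4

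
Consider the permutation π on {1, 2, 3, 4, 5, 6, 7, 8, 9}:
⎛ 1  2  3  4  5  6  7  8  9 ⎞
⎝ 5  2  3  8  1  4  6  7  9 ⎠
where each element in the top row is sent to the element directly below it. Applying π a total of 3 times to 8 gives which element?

4

Tracing 8 → 7 → … returns to 8 after 4 steps, so 8 lies in a 4-cycle (4, 8, 7, 6).
Stepping 3 places around the cycle: 8 → 7 → 6 → 4.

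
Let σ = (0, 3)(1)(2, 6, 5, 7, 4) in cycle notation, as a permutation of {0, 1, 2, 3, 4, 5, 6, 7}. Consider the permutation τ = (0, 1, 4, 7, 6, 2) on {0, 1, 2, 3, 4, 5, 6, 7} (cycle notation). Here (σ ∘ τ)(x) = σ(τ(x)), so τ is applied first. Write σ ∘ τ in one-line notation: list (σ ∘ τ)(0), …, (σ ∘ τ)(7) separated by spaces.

1 2 3 0 4 7 6 5

(σ ∘ τ)(x) = σ(τ(x)). Computing each image: σ(τ(0)) = σ(1) = 1, σ(τ(1)) = σ(4) = 2, σ(τ(2)) = σ(0) = 3, σ(τ(3)) = σ(3) = 0, σ(τ(4)) = σ(7) = 4, σ(τ(5)) = σ(5) = 7, σ(τ(6)) = σ(2) = 6, σ(τ(7)) = σ(6) = 5.
Hence σ ∘ τ = [1 2 3 0 4 7 6 5].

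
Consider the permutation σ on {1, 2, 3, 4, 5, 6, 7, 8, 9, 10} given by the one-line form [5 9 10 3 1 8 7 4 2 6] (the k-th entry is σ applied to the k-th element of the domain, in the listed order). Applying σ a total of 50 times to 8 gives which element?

8

Tracing 8 → 4 → … returns to 8 after 5 steps, so 8 lies in a 5-cycle (3, 10, 6, 8, 4).
Since the cycle has length 5, σ^50 acts on it the same as σ^0 (50 mod 5 = 0).
So σ^50(8) = 8.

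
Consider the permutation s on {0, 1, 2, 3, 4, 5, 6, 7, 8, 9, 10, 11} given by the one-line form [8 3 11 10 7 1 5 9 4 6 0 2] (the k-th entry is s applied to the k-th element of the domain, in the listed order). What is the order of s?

The disjoint-cycle form of s has cycle lengths 10, 2.
Since disjoint cycles commute, ord(s) = lcm(10, 2) = 10.

10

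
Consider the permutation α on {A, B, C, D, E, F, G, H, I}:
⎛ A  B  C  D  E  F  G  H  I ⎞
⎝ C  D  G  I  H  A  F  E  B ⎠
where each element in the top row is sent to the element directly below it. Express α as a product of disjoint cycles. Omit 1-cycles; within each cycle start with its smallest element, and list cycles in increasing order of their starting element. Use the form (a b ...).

Start at A and follow images: A → C → G → F → A, giving the cycle (A C G F).
Continuing from each remaining unvisited element yields (A C G F)(B D I)(E H).

(A C G F)(B D I)(E H)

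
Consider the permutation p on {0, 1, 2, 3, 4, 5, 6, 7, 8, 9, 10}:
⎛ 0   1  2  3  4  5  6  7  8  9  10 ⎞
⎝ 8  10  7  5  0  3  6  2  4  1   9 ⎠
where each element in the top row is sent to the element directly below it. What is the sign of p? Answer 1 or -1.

In disjoint-cycle form the cycle lengths are 3, 3, 2, 2, 1.
A cycle of length ℓ contributes ℓ−1 transpositions, so p is a product of 2 + 2 + 1 + 1 = 6 transpositions — even.

1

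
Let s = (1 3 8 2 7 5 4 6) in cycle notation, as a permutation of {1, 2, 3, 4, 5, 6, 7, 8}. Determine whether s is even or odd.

The cycle lengths are 8.
A cycle is odd iff its length is even; s has 1 even-length cycle, so sgn(s) = (−1)^1 and s is odd.

odd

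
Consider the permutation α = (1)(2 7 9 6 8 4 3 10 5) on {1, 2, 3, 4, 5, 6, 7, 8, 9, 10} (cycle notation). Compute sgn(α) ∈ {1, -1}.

The cycle lengths are 9, 1.
A cycle of length ℓ contributes ℓ−1 transpositions, so α is a product of 8 transpositions — even.

1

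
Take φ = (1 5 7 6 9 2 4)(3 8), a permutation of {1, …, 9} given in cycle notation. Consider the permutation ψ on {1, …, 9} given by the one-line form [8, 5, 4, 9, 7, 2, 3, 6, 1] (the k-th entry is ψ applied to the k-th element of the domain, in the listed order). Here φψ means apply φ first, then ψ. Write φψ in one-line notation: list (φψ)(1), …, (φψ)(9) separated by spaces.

Chase each element through φ then ψ: 1 → 5 → 7; 2 → 4 → 9; 3 → 8 → 6; 4 → 1 → 8; 5 → 7 → 3; 6 → 9 → 1; 7 → 6 → 2; 8 → 3 → 4; 9 → 2 → 5.
Collecting the images, φψ = [7 9 6 8 3 1 2 4 5].

7 9 6 8 3 1 2 4 5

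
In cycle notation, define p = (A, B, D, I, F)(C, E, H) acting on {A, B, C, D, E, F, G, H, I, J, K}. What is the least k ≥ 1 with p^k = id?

The cycle type of p is (5, 3, 1, 1, 1).
The order of p is the least common multiple of its cycle lengths: lcm(5, 3) = 15.

15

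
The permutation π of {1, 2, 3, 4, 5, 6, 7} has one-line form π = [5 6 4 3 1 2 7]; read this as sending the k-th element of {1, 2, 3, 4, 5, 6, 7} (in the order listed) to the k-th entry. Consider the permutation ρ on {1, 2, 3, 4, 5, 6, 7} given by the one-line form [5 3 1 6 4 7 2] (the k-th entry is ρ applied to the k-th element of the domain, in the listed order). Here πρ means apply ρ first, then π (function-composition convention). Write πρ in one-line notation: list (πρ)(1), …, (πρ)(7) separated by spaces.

For each element, apply ρ then π: 1 → 5 → 1; 2 → 3 → 4; 3 → 1 → 5; 4 → 6 → 2; 5 → 4 → 3; 6 → 7 → 7; 7 → 2 → 6.
Collecting the images, πρ = [1 4 5 2 3 7 6].

1 4 5 2 3 7 6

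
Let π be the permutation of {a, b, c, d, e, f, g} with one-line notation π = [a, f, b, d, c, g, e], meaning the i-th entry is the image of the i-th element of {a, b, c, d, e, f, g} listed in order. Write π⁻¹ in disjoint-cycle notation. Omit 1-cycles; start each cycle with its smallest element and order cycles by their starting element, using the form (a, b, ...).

The cycle decomposition of π is (b, f, g, e, c).
Reversing each cycle (and rotating so the smallest element leads) gives π⁻¹ = (b, c, e, g, f).

(b, c, e, g, f)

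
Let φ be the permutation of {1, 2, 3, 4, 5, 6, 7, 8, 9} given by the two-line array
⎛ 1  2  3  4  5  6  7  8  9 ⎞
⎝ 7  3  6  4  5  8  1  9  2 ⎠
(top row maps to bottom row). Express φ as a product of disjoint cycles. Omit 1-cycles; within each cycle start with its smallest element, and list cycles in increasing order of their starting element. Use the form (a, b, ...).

From 1: 1 → 7 → 1, closing the cycle (1, 7).
Continuing from each remaining unvisited element yields (1, 7)(2, 3, 6, 8, 9).

(1, 7)(2, 3, 6, 8, 9)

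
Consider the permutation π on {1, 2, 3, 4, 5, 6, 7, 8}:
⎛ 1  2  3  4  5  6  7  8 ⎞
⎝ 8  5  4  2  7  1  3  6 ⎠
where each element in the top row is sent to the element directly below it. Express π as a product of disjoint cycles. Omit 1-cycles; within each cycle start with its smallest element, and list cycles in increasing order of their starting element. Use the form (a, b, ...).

Start at 1 and follow images: 1 → 8 → 6 → 1, giving the cycle (1, 8, 6).
Continuing from each remaining unvisited element yields (1, 8, 6)(2, 5, 7, 3, 4).

(1, 8, 6)(2, 5, 7, 3, 4)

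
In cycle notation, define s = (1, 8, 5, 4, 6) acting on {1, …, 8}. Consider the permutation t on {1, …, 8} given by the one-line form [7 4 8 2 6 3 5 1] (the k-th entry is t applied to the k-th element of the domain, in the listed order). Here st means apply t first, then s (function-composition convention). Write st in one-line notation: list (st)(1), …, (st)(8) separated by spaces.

Chase each element through t then s: 1 → 7 → 7; 2 → 4 → 6; 3 → 8 → 5; 4 → 2 → 2; 5 → 6 → 1; 6 → 3 → 3; 7 → 5 → 4; 8 → 1 → 8.
Collecting the images, st = [7 6 5 2 1 3 4 8].

7 6 5 2 1 3 4 8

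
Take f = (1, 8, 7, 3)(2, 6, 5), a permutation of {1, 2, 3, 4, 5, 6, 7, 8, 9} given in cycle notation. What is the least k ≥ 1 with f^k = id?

The cycle type of f is (4, 3, 1, 1).
The order is lcm(4, 3) = 12.

12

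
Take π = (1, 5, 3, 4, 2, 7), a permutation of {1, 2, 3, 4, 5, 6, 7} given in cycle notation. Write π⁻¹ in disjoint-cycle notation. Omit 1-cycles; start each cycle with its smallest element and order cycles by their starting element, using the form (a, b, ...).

(1, 7, 2, 4, 3, 5)

The inverse reverses each cycle.
After reversing and putting each cycle's least element first, π⁻¹ = (1, 7, 2, 4, 3, 5).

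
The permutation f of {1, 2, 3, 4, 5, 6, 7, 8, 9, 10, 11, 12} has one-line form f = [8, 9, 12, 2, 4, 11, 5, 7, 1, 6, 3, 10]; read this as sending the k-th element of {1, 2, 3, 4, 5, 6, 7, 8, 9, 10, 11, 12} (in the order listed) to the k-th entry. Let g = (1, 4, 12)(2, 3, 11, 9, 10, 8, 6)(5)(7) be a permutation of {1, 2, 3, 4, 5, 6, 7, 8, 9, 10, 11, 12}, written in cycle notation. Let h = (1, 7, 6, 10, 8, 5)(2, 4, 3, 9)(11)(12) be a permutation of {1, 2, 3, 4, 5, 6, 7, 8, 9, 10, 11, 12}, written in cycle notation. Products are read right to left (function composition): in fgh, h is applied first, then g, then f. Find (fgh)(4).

3

Chase 4: h(4) = 3; g(3) = 11; f(11) = 3. Hence (fgh)(4) = 3.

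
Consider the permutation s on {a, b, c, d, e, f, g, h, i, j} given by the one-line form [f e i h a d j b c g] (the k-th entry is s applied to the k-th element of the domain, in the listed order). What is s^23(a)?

e

Tracing a → f → … returns to a after 6 steps, so a lies in a 6-cycle (a, f, d, h, b, e).
Since the cycle has length 6, s^23 acts on it the same as s^5 (23 mod 6 = 5).
Advancing 5 steps from a: a → f → d → h → b → e.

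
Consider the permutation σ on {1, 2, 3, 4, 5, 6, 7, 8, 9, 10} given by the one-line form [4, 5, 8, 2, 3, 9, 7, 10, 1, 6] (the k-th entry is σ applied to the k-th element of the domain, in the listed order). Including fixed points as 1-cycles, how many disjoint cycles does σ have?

2

The cycle decomposition is (1, 4, 2, 5, 3, 8, 10, 6, 9)(7), which has 2 cycles (counting 1-cycles).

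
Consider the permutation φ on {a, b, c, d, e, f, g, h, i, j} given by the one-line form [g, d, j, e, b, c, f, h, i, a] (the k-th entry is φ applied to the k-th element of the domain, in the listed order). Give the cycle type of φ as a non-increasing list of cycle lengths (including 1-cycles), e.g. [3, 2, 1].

[5, 3, 1, 1]

The disjoint cycles are (a, g, f, c, j)(b, d, e)(h)(i), with lengths 5, 3, 1, 1 in non-increasing order.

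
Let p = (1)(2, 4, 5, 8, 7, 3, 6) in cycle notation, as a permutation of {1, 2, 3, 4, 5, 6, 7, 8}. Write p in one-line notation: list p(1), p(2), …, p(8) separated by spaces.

1 4 6 5 8 2 3 7

Each element maps to the next entry in its cycle (wrapping to the front): 1↦1, 2↦4, 3↦6, 4↦5, 5↦8, 6↦2, 7↦3, 8↦7.
Listing these in domain order gives 1 4 6 5 8 2 3 7.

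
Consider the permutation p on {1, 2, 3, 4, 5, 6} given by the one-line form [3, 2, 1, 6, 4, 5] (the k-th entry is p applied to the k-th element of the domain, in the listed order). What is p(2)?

2 is element number 2 of the domain, and entry number 2 of the one-line form is 2, so p(2) = 2.

2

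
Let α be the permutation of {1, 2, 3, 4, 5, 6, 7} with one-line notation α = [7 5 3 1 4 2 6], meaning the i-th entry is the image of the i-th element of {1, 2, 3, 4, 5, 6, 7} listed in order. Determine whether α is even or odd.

odd

In disjoint-cycle form the cycle lengths are 6, 1.
A cycle is odd iff its length is even; α has 1 even-length cycle, so sgn(α) = (−1)^1 and α is odd.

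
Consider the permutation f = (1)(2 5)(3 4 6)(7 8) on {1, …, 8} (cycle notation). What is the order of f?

6

The cycle type of f is (3, 2, 2, 1).
The order is lcm(3, 2, 2) = 6.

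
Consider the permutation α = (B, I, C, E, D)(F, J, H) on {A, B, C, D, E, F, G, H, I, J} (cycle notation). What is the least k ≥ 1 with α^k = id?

The cycle type of α is (5, 3, 1, 1).
Since disjoint cycles commute, ord(α) = lcm(5, 3) = 15.

15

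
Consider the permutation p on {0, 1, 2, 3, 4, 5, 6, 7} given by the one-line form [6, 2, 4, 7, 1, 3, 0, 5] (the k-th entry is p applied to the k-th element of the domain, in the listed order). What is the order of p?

6

The disjoint-cycle form of p has cycle lengths 3, 3, 2.
The order is lcm(3, 3, 2) = 6.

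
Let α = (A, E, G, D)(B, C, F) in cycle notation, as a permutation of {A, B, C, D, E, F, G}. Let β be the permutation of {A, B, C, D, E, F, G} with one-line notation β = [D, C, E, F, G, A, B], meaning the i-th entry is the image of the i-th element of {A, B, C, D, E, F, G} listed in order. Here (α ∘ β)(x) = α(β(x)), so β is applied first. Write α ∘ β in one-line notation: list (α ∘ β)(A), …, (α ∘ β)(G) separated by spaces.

A F G B D E C

(α ∘ β)(x) = α(β(x)). Computing each image: α(β(A)) = α(D) = A, α(β(B)) = α(C) = F, α(β(C)) = α(E) = G, α(β(D)) = α(F) = B, α(β(E)) = α(G) = D, α(β(F)) = α(A) = E, α(β(G)) = α(B) = C.
Hence α ∘ β = [A F G B D E C].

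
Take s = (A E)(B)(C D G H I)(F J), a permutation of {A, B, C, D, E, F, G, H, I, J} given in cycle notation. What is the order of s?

The disjoint cycles have lengths 5, 2, 2, 1.
The order of s is the least common multiple of its cycle lengths: lcm(5, 2, 2) = 10.

10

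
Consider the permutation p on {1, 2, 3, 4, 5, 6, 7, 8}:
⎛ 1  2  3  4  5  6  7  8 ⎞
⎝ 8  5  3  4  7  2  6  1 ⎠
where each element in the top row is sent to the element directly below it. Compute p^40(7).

7

Tracing 7 → 6 → … returns to 7 after 4 steps, so 7 lies in a 4-cycle (2 5 7 6).
On a 4-cycle, p^4 is the identity, so p^40 = p^0 there (40 ≡ 0 mod 4).
So p^40(7) = 7.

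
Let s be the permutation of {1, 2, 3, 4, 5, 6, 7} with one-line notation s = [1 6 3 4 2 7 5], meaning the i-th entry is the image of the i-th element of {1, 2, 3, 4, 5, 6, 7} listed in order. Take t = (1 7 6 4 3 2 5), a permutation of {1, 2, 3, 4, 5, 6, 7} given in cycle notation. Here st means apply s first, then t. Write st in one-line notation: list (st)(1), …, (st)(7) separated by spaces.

Chase each element through s then t: 1 → 1 → 7; 2 → 6 → 4; 3 → 3 → 2; 4 → 4 → 3; 5 → 2 → 5; 6 → 7 → 6; 7 → 5 → 1.
So st in one-line form is 7 4 2 3 5 6 1.

7 4 2 3 5 6 1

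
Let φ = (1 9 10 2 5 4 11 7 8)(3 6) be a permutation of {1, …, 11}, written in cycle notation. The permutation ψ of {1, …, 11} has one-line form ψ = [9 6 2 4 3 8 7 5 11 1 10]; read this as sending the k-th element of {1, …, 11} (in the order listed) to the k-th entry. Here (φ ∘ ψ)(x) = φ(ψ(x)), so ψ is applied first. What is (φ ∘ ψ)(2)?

(φ ∘ ψ)(2) = φ(ψ(2)). ψ(2) = 6, then φ(6) = 3. So (φ ∘ ψ)(2) = 3.

3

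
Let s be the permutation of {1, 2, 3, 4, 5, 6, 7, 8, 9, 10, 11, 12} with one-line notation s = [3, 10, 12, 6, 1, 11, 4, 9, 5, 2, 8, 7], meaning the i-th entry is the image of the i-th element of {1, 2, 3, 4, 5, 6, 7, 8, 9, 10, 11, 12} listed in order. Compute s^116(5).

Tracing 5 → 1 → … returns to 5 after 10 steps, so 5 lies in a 10-cycle (1 3 12 7 4 6 11 8 9 5).
Powers repeat with period 10 on this cycle, and 116 mod 10 = 6, so s^116(5) = s^6(5).
Stepping 6 places around the cycle: 5 → 1 → 3 → 12 → 7 → 4 → 6.

6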